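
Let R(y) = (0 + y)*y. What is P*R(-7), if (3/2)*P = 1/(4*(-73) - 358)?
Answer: -49/975 ≈ -0.050256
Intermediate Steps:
P = -1/975 (P = 2/(3*(4*(-73) - 358)) = 2/(3*(-292 - 358)) = (⅔)/(-650) = (⅔)*(-1/650) = -1/975 ≈ -0.0010256)
R(y) = y² (R(y) = y*y = y²)
P*R(-7) = -1/975*(-7)² = -1/975*49 = -49/975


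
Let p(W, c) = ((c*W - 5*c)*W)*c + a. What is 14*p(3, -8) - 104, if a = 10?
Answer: -5340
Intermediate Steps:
p(W, c) = 10 + W*c*(-5*c + W*c) (p(W, c) = ((c*W - 5*c)*W)*c + 10 = ((W*c - 5*c)*W)*c + 10 = ((-5*c + W*c)*W)*c + 10 = (W*(-5*c + W*c))*c + 10 = W*c*(-5*c + W*c) + 10 = 10 + W*c*(-5*c + W*c))
14*p(3, -8) - 104 = 14*(10 + 3²*(-8)² - 5*3*(-8)²) - 104 = 14*(10 + 9*64 - 5*3*64) - 104 = 14*(10 + 576 - 960) - 104 = 14*(-374) - 104 = -5236 - 104 = -5340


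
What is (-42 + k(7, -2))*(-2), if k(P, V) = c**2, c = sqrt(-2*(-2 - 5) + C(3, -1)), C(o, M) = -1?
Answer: 58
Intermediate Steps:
c = sqrt(13) (c = sqrt(-2*(-2 - 5) - 1) = sqrt(-2*(-7) - 1) = sqrt(14 - 1) = sqrt(13) ≈ 3.6056)
k(P, V) = 13 (k(P, V) = (sqrt(13))**2 = 13)
(-42 + k(7, -2))*(-2) = (-42 + 13)*(-2) = -29*(-2) = 58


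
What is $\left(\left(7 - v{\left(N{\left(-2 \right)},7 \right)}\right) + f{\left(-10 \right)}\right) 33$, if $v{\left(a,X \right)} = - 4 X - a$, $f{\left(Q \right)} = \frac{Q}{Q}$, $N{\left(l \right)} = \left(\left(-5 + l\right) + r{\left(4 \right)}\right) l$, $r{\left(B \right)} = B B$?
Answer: $594$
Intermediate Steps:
$r{\left(B \right)} = B^{2}$
$N{\left(l \right)} = l \left(11 + l\right)$ ($N{\left(l \right)} = \left(\left(-5 + l\right) + 4^{2}\right) l = \left(\left(-5 + l\right) + 16\right) l = \left(11 + l\right) l = l \left(11 + l\right)$)
$f{\left(Q \right)} = 1$
$v{\left(a,X \right)} = - a - 4 X$
$\left(\left(7 - v{\left(N{\left(-2 \right)},7 \right)}\right) + f{\left(-10 \right)}\right) 33 = \left(\left(7 - \left(- \left(-2\right) \left(11 - 2\right) - 28\right)\right) + 1\right) 33 = \left(\left(7 - \left(- \left(-2\right) 9 - 28\right)\right) + 1\right) 33 = \left(\left(7 - \left(\left(-1\right) \left(-18\right) - 28\right)\right) + 1\right) 33 = \left(\left(7 - \left(18 - 28\right)\right) + 1\right) 33 = \left(\left(7 - -10\right) + 1\right) 33 = \left(\left(7 + 10\right) + 1\right) 33 = \left(17 + 1\right) 33 = 18 \cdot 33 = 594$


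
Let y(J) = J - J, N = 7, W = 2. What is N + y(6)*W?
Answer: 7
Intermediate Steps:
y(J) = 0
N + y(6)*W = 7 + 0*2 = 7 + 0 = 7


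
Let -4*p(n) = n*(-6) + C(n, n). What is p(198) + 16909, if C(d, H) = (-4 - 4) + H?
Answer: 34317/2 ≈ 17159.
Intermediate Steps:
C(d, H) = -8 + H
p(n) = 2 + 5*n/4 (p(n) = -(n*(-6) + (-8 + n))/4 = -(-6*n + (-8 + n))/4 = -(-8 - 5*n)/4 = 2 + 5*n/4)
p(198) + 16909 = (2 + (5/4)*198) + 16909 = (2 + 495/2) + 16909 = 499/2 + 16909 = 34317/2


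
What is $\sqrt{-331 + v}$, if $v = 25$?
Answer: $3 i \sqrt{34} \approx 17.493 i$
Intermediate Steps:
$\sqrt{-331 + v} = \sqrt{-331 + 25} = \sqrt{-306} = 3 i \sqrt{34}$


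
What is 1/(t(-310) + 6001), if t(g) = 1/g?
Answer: 310/1860309 ≈ 0.00016664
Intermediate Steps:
1/(t(-310) + 6001) = 1/(1/(-310) + 6001) = 1/(-1/310 + 6001) = 1/(1860309/310) = 310/1860309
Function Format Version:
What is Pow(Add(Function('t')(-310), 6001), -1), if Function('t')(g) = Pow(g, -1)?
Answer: Rational(310, 1860309) ≈ 0.00016664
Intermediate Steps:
Pow(Add(Function('t')(-310), 6001), -1) = Pow(Add(Pow(-310, -1), 6001), -1) = Pow(Add(Rational(-1, 310), 6001), -1) = Pow(Rational(1860309, 310), -1) = Rational(310, 1860309)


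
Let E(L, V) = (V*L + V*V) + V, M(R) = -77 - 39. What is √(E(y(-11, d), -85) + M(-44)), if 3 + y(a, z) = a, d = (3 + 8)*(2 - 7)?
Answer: 37*√6 ≈ 90.631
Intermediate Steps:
M(R) = -116
d = -55 (d = 11*(-5) = -55)
y(a, z) = -3 + a
E(L, V) = V + V² + L*V (E(L, V) = (L*V + V²) + V = (V² + L*V) + V = V + V² + L*V)
√(E(y(-11, d), -85) + M(-44)) = √(-85*(1 + (-3 - 11) - 85) - 116) = √(-85*(1 - 14 - 85) - 116) = √(-85*(-98) - 116) = √(8330 - 116) = √8214 = 37*√6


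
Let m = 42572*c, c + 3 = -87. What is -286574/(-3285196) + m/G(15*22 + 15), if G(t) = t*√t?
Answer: 143287/1642598 - 85144*√345/2645 ≈ -597.83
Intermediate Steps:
c = -90 (c = -3 - 87 = -90)
m = -3831480 (m = 42572*(-90) = -3831480)
G(t) = t^(3/2)
-286574/(-3285196) + m/G(15*22 + 15) = -286574/(-3285196) - 3831480/(15*22 + 15)^(3/2) = -286574*(-1/3285196) - 3831480/(330 + 15)^(3/2) = 143287/1642598 - 3831480*√345/119025 = 143287/1642598 - 85144*√345/2645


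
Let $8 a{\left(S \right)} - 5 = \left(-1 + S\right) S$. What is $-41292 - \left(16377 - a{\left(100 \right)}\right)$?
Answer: $- \frac{451447}{8} \approx -56431.0$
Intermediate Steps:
$a{\left(S \right)} = \frac{5}{8} + \frac{S \left(-1 + S\right)}{8}$ ($a{\left(S \right)} = \frac{5}{8} + \frac{\left(-1 + S\right) S}{8} = \frac{5}{8} + \frac{S \left(-1 + S\right)}{8}$)
$-41292 - \left(16377 - a{\left(100 \right)}\right) = -41292 - \left(16377 - \left(\frac{5}{8} - \frac{25}{2} + \frac{100^{2}}{8}\right)\right) = -41292 - \left(16377 - \left(\frac{5}{8} - \frac{25}{2} + \frac{1}{8} \cdot 10000\right)\right) = -41292 - \left(16377 - \left(\frac{5}{8} - \frac{25}{2} + 1250\right)\right) = -41292 - \left(16377 - \frac{9905}{8}\right) = -41292 - \frac{121111}{8} = - \frac{451447}{8}$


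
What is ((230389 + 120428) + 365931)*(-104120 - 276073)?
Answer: -272502572364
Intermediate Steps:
((230389 + 120428) + 365931)*(-104120 - 276073) = (350817 + 365931)*(-380193) = 716748*(-380193) = -272502572364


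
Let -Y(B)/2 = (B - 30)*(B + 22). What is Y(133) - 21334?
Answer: -53264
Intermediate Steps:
Y(B) = -2*(-30 + B)*(22 + B) (Y(B) = -2*(B - 30)*(B + 22) = -2*(-30 + B)*(22 + B))
Y(133) - 21334 = (1320 - 2*133² + 16*133) - 21334 = (1320 - 2*17689 + 2128) - 21334 = (1320 - 35378 + 2128) - 21334 = -31930 - 21334 = -53264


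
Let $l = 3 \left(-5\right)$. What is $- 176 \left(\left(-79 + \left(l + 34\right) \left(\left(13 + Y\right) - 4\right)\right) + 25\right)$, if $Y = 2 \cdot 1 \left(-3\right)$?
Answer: $-528$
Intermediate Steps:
$Y = -6$ ($Y = 2 \left(-3\right) = -6$)
$l = -15$
$- 176 \left(\left(-79 + \left(l + 34\right) \left(\left(13 + Y\right) - 4\right)\right) + 25\right) = - 176 \left(\left(-79 + \left(-15 + 34\right) \left(\left(13 - 6\right) - 4\right)\right) + 25\right) = - 176 \left(\left(-79 + 19 \left(7 - 4\right)\right) + 25\right) = - 176 \left(\left(-79 + 19 \cdot 3\right) + 25\right) = - 176 \left(\left(-79 + 57\right) + 25\right) = - 176 \left(-22 + 25\right) = \left(-176\right) 3 = -528$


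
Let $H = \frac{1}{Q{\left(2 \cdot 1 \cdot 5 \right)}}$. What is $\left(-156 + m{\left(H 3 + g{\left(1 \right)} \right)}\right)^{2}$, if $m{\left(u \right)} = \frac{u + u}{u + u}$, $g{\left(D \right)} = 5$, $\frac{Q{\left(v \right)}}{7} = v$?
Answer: $24025$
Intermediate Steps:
$Q{\left(v \right)} = 7 v$
$H = \frac{1}{70}$ ($H = \frac{1}{7 \cdot 2 \cdot 1 \cdot 5} = \frac{1}{7 \cdot 2 \cdot 5} = \frac{1}{7 \cdot 10} = \frac{1}{70} \approx 0.014286$)
$m{\left(u \right)} = 1$ ($m{\left(u \right)} = \frac{2 u}{2 u} = 2 u \frac{1}{2 u} = 1$)
$\left(-156 + m{\left(H 3 + g{\left(1 \right)} \right)}\right)^{2} = \left(-156 + 1\right)^{2} = \left(-155\right)^{2} = 24025$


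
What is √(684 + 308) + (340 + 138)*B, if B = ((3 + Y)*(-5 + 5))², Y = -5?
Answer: 4*√62 ≈ 31.496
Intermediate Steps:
B = 0 (B = ((3 - 5)*(-5 + 5))² = (-2*0)² = 0² = 0)
√(684 + 308) + (340 + 138)*B = √(684 + 308) + (340 + 138)*0 = √992 + 478*0 = 4*√62 + 0 = 4*√62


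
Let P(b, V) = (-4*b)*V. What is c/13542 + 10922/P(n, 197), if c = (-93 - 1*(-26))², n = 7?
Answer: -15393050/9337209 ≈ -1.6486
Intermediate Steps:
P(b, V) = -4*V*b
c = 4489 (c = (-93 + 26)² = (-67)² = 4489)
c/13542 + 10922/P(n, 197) = 4489/13542 + 10922/((-4*197*7)) = 4489*(1/13542) + 10922/(-5516) = 4489/13542 + 10922*(-1/5516) = 4489/13542 - 5461/2758 = -15393050/9337209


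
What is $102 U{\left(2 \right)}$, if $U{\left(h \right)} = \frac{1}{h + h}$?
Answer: $\frac{51}{2} \approx 25.5$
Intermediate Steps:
$U{\left(h \right)} = \frac{1}{2 h}$
$102 U{\left(2 \right)} = 102 \frac{1}{2 \cdot 2} = 102 \cdot \frac{1}{2} \cdot \frac{1}{2} = 102 \cdot \frac{1}{4} = \frac{51}{2}$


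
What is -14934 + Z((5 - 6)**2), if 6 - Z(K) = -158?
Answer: -14770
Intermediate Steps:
Z(K) = 164 (Z(K) = 6 - 1*(-158) = 6 + 158 = 164)
-14934 + Z((5 - 6)**2) = -14934 + 164 = -14770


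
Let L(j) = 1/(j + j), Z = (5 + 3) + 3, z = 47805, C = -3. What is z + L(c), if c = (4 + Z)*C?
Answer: 4302449/90 ≈ 47805.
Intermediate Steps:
Z = 11 (Z = 8 + 3 = 11)
c = -45 (c = (4 + 11)*(-3) = 15*(-3) = -45)
L(j) = 1/(2*j)
z + L(c) = 47805 + (½)/(-45) = 47805 + (½)*(-1/45) = 47805 - 1/90 = 4302449/90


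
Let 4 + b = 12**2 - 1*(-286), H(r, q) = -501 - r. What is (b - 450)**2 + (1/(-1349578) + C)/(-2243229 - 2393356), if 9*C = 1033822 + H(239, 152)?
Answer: 32437139023358533/56316898000170 ≈ 575.98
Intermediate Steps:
b = 426 (b = -4 + (12**2 - 1*(-286)) = -4 + (144 + 286) = -4 + 430 = 426)
C = 1033082/9 (C = (1033822 + (-501 - 1*239))/9 = (1033822 + (-501 - 239))/9 = (1033822 - 740)/9 = (1/9)*1033082 = 1033082/9 ≈ 1.1479e+5)
(b - 450)**2 + (1/(-1349578) + C)/(-2243229 - 2393356) = (426 - 450)**2 + (1/(-1349578) + 1033082/9)/(-2243229 - 2393356) = (-24)**2 + (-1/1349578 + 1033082/9)/(-4636585) = 576 + (1394224739387/12146202)*(-1/4636585) = 576 - 1394224739387/56316898000170 = 32437139023358533/56316898000170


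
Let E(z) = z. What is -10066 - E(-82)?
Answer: -9984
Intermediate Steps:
-10066 - E(-82) = -10066 - 1*(-82) = -10066 + 82 = -9984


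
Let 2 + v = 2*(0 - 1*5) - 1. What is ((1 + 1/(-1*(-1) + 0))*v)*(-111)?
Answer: 2886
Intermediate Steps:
v = -13 (v = -2 + (2*(0 - 1*5) - 1) = -2 + (2*(0 - 5) - 1) = -2 + (2*(-5) - 1) = -2 + (-10 - 1) = -2 - 11 = -13)
((1 + 1/(-1*(-1) + 0))*v)*(-111) = ((1 + 1/(-1*(-1) + 0))*(-13))*(-111) = ((1 + 1/(1 + 0))*(-13))*(-111) = ((1 + 1/1)*(-13))*(-111) = ((1 + 1)*(-13))*(-111) = (2*(-13))*(-111) = -26*(-111) = 2886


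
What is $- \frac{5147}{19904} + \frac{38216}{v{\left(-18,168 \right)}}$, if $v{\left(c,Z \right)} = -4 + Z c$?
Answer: $- \frac{194059095}{15067328} \approx -12.879$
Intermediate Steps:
$- \frac{5147}{19904} + \frac{38216}{v{\left(-18,168 \right)}} = - \frac{5147}{19904} + \frac{38216}{-4 + 168 \left(-18\right)} = \left(-5147\right) \frac{1}{19904} + \frac{38216}{-4 - 3024} = - \frac{5147}{19904} + \frac{38216}{-3028} = - \frac{5147}{19904} + 38216 \left(- \frac{1}{3028}\right) = - \frac{5147}{19904} - \frac{9554}{757} = - \frac{194059095}{15067328}$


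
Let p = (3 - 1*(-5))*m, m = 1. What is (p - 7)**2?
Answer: 1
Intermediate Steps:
p = 8 (p = (3 - 1*(-5))*1 = (3 + 5)*1 = 8*1 = 8)
(p - 7)**2 = (8 - 7)**2 = 1**2 = 1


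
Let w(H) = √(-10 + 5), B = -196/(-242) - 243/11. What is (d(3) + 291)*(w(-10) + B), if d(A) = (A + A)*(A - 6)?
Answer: -702975/121 + 273*I*√5 ≈ -5809.7 + 610.45*I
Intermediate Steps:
B = -2575/121 (B = -196*(-1/242) - 243*1/11 = 98/121 - 243/11 = -2575/121 ≈ -21.281)
d(A) = 2*A*(-6 + A) (d(A) = (2*A)*(-6 + A) = 2*A*(-6 + A))
w(H) = I*√5 (w(H) = √(-5) = I*√5)
(d(3) + 291)*(w(-10) + B) = (2*3*(-6 + 3) + 291)*(I*√5 - 2575/121) = (2*3*(-3) + 291)*(-2575/121 + I*√5) = (-18 + 291)*(-2575/121 + I*√5) = 273*(-2575/121 + I*√5) = -702975/121 + 273*I*√5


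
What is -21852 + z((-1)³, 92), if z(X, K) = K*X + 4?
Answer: -21940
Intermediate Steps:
z(X, K) = 4 + K*X
-21852 + z((-1)³, 92) = -21852 + (4 + 92*(-1)³) = -21852 + (4 + 92*(-1)) = -21852 + (4 - 92) = -21852 - 88 = -21940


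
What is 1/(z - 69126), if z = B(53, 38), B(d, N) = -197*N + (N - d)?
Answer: -1/76627 ≈ -1.3050e-5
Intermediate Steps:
B(d, N) = -d - 196*N
z = -7501 (z = -1*53 - 196*38 = -53 - 7448 = -7501)
1/(z - 69126) = 1/(-7501 - 69126) = 1/(-76627) = -1/76627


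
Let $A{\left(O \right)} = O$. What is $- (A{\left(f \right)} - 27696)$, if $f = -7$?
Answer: $27703$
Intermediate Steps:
$- (A{\left(f \right)} - 27696) = - (-7 - 27696) = \left(-1\right) \left(-27703\right) = 27703$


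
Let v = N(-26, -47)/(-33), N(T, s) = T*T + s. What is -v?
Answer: 629/33 ≈ 19.061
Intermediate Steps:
N(T, s) = s + T² (N(T, s) = T² + s = s + T²)
v = -629/33 (v = (-47 + (-26)²)/(-33) = (-47 + 676)*(-1/33) = 629*(-1/33) = -629/33 ≈ -19.061)
-v = -1*(-629/33) = 629/33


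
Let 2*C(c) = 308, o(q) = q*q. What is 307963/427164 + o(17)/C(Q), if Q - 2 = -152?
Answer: 85438349/32891628 ≈ 2.5976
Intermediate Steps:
Q = -150 (Q = 2 - 152 = -150)
o(q) = q²
C(c) = 154 (C(c) = (½)*308 = 154)
307963/427164 + o(17)/C(Q) = 307963/427164 + 17²/154 = 307963*(1/427164) + 289*(1/154) = 307963/427164 + 289/154 = 85438349/32891628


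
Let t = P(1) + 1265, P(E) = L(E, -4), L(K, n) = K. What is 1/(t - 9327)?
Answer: -1/8061 ≈ -0.00012405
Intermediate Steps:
P(E) = E
t = 1266 (t = 1 + 1265 = 1266)
1/(t - 9327) = 1/(1266 - 9327) = 1/(-8061) = -1/8061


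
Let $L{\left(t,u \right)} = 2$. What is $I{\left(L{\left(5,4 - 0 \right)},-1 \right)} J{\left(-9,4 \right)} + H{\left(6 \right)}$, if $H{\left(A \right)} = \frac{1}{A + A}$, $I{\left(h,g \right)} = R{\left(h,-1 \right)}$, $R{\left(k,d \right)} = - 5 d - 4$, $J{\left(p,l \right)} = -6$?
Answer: $- \frac{71}{12} \approx -5.9167$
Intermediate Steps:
$R{\left(k,d \right)} = -4 - 5 d$
$I{\left(h,g \right)} = 1$ ($I{\left(h,g \right)} = -4 - -5 = -4 + 5 = 1$)
$H{\left(A \right)} = \frac{1}{2 A}$
$I{\left(L{\left(5,4 - 0 \right)},-1 \right)} J{\left(-9,4 \right)} + H{\left(6 \right)} = 1 \left(-6\right) + \frac{1}{2 \cdot 6} = -6 + \frac{1}{2} \cdot \frac{1}{6} = -6 + \frac{1}{12} = - \frac{71}{12}$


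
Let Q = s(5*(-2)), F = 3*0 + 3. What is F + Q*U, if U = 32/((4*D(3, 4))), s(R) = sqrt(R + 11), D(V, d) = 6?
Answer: 13/3 ≈ 4.3333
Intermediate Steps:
s(R) = sqrt(11 + R)
F = 3 (F = 0 + 3 = 3)
U = 4/3 (U = 32/((4*6)) = 32/24 = 32*(1/24) = 4/3 ≈ 1.3333)
Q = 1 (Q = sqrt(11 + 5*(-2)) = sqrt(11 - 10) = sqrt(1) = 1)
F + Q*U = 3 + 1*(4/3) = 3 + 4/3 = 13/3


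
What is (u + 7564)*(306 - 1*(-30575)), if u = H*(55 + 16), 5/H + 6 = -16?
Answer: 5127882693/22 ≈ 2.3309e+8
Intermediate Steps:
H = -5/22 (H = 5/(-6 - 16) = 5/(-22) = 5*(-1/22) = -5/22 ≈ -0.22727)
u = -355/22 (u = -5*(55 + 16)/22 = -5/22*71 = -355/22 ≈ -16.136)
(u + 7564)*(306 - 1*(-30575)) = (-355/22 + 7564)*(306 - 1*(-30575)) = 166053*(306 + 30575)/22 = (166053/22)*30881 = 5127882693/22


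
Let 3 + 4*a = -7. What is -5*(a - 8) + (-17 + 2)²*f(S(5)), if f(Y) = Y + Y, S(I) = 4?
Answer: 3705/2 ≈ 1852.5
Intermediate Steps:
a = -5/2 (a = -¾ + (¼)*(-7) = -¾ - 7/4 = -5/2 ≈ -2.5000)
f(Y) = 2*Y
-5*(a - 8) + (-17 + 2)²*f(S(5)) = -5*(-5/2 - 8) + (-17 + 2)²*(2*4) = -5*(-21/2) + (-15)²*8 = 105/2 + 225*8 = 105/2 + 1800 = 3705/2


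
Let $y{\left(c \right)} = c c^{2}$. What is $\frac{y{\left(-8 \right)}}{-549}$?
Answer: $\frac{512}{549} \approx 0.9326$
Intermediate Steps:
$y{\left(c \right)} = c^{3}$
$\frac{y{\left(-8 \right)}}{-549} = \frac{\left(-8\right)^{3}}{-549} = \left(-512\right) \left(- \frac{1}{549}\right) = \frac{512}{549}$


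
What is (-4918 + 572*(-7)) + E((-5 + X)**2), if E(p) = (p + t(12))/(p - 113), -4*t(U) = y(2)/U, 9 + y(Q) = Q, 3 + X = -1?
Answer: -13708087/1536 ≈ -8924.5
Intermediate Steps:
X = -4 (X = -3 - 1 = -4)
y(Q) = -9 + Q
t(U) = 7/(4*U) (t(U) = -(-9 + 2)/(4*U) = -(-7)/(4*U) = 7/(4*U))
E(p) = (7/48 + p)/(-113 + p) (E(p) = (p + (7/4)/12)/(p - 113) = (p + (7/4)*(1/12))/(-113 + p) = (p + 7/48)/(-113 + p) = (7/48 + p)/(-113 + p))
(-4918 + 572*(-7)) + E((-5 + X)**2) = (-4918 + 572*(-7)) + (7/48 + (-5 - 4)**2)/(-113 + (-5 - 4)**2) = (-4918 - 4004) + (7/48 + (-9)**2)/(-113 + (-9)**2) = -8922 + (7/48 + 81)/(-113 + 81) = -8922 + (3895/48)/(-32) = -8922 - 1/32*3895/48 = -8922 - 3895/1536 = -13708087/1536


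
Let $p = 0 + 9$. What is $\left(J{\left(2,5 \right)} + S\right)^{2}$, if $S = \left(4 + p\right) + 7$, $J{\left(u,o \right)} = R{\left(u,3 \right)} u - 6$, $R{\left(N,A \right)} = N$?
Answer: $324$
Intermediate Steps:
$p = 9$
$J{\left(u,o \right)} = -6 + u^{2}$ ($J{\left(u,o \right)} = u u - 6 = u^{2} - 6 = -6 + u^{2}$)
$S = 20$ ($S = \left(4 + 9\right) + 7 = 13 + 7 = 20$)
$\left(J{\left(2,5 \right)} + S\right)^{2} = \left(\left(-6 + 2^{2}\right) + 20\right)^{2} = \left(\left(-6 + 4\right) + 20\right)^{2} = \left(-2 + 20\right)^{2} = 18^{2} = 324$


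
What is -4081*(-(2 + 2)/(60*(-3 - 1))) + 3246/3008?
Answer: -1510111/22560 ≈ -66.938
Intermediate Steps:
-4081*(-(2 + 2)/(60*(-3 - 1))) + 3246/3008 = -4081/(-(-60)/4*4) + 3246*(1/3008) = -4081/(-(-60)/4*4) + 1623/1504 = -4081/(-15*(-1)*4) + 1623/1504 = -4081/(15*4) + 1623/1504 = -4081/60 + 1623/1504 = -1510111/22560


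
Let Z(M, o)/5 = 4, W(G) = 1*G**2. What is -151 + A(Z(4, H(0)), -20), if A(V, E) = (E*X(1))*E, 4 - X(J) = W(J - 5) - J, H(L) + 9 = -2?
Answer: -4551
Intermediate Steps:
W(G) = G**2
H(L) = -11 (H(L) = -9 - 2 = -11)
X(J) = 4 + J - (-5 + J)**2 (X(J) = 4 - ((J - 5)**2 - J) = 4 - ((-5 + J)**2 - J) = 4 + (J - (-5 + J)**2) = 4 + J - (-5 + J)**2)
Z(M, o) = 20 (Z(M, o) = 5*4 = 20)
A(V, E) = -11*E**2 (A(V, E) = (E*(4 + 1 - (-5 + 1)**2))*E = (E*(4 + 1 - 1*(-4)**2))*E = (E*(4 + 1 - 1*16))*E = (E*(4 + 1 - 16))*E = (E*(-11))*E = (-11*E)*E = -11*E**2)
-151 + A(Z(4, H(0)), -20) = -151 - 11*(-20)**2 = -151 - 11*400 = -151 - 4400 = -4551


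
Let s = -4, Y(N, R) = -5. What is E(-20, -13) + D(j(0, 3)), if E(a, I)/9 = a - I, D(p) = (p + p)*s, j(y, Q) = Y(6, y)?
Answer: -23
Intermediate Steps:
j(y, Q) = -5
D(p) = -8*p (D(p) = (p + p)*(-4) = (2*p)*(-4) = -8*p)
E(a, I) = -9*I + 9*a (E(a, I) = 9*(a - I) = -9*I + 9*a)
E(-20, -13) + D(j(0, 3)) = (-9*(-13) + 9*(-20)) - 8*(-5) = (117 - 180) + 40 = -63 + 40 = -23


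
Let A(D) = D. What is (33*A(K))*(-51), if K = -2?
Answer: 3366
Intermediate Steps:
(33*A(K))*(-51) = (33*(-2))*(-51) = -66*(-51) = 3366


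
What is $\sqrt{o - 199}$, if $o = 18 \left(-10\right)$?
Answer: $i \sqrt{379} \approx 19.468 i$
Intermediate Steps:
$o = -180$
$\sqrt{o - 199} = \sqrt{-180 - 199} = \sqrt{-379} = i \sqrt{379}$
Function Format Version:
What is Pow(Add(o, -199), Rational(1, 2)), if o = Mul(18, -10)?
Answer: Mul(I, Pow(379, Rational(1, 2))) ≈ Mul(19.468, I)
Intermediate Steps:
o = -180
Pow(Add(o, -199), Rational(1, 2)) = Pow(Add(-180, -199), Rational(1, 2)) = Pow(-379, Rational(1, 2)) = Mul(I, Pow(379, Rational(1, 2)))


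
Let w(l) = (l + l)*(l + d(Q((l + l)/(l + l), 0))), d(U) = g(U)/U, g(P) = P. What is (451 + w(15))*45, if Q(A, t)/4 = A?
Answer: 41895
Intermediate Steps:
Q(A, t) = 4*A
d(U) = 1 (d(U) = U/U = 1)
w(l) = 2*l*(1 + l) (w(l) = (l + l)*(l + 1) = (2*l)*(1 + l) = 2*l*(1 + l))
(451 + w(15))*45 = (451 + 2*15*(1 + 15))*45 = (451 + 2*15*16)*45 = (451 + 480)*45 = 931*45 = 41895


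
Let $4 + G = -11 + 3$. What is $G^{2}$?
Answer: $144$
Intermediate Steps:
$G = -12$ ($G = -4 + \left(-11 + 3\right) = -4 - 8 = -12$)
$G^{2} = \left(-12\right)^{2} = 144$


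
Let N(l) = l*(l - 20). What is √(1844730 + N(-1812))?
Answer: √5164314 ≈ 2272.5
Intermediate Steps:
N(l) = l*(-20 + l)
√(1844730 + N(-1812)) = √(1844730 - 1812*(-20 - 1812)) = √(1844730 - 1812*(-1832)) = √(1844730 + 3319584) = √5164314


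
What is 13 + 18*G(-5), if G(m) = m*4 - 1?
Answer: -365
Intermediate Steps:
G(m) = -1 + 4*m (G(m) = 4*m - 1 = -1 + 4*m)
13 + 18*G(-5) = 13 + 18*(-1 + 4*(-5)) = 13 + 18*(-1 - 20) = 13 + 18*(-21) = 13 - 378 = -365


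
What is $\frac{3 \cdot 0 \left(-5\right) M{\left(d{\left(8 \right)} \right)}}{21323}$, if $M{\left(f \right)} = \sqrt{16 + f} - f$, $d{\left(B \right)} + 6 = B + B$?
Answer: $0$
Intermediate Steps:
$d{\left(B \right)} = -6 + 2 B$ ($d{\left(B \right)} = -6 + \left(B + B\right) = -6 + 2 B$)
$\frac{3 \cdot 0 \left(-5\right) M{\left(d{\left(8 \right)} \right)}}{21323} = \frac{3 \cdot 0 \left(-5\right) \left(\sqrt{16 + \left(-6 + 2 \cdot 8\right)} - \left(-6 + 2 \cdot 8\right)\right)}{21323} = 0 \left(-5\right) \left(\sqrt{16 + \left(-6 + 16\right)} - \left(-6 + 16\right)\right) \frac{1}{21323} = 0 \left(\sqrt{16 + 10} - 10\right) \frac{1}{21323} = 0 \left(\sqrt{26} - 10\right) \frac{1}{21323} = 0 \left(-10 + \sqrt{26}\right) \frac{1}{21323} = 0 \cdot \frac{1}{21323} = 0$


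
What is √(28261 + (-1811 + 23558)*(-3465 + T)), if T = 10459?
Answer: √152126779 ≈ 12334.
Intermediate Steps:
√(28261 + (-1811 + 23558)*(-3465 + T)) = √(28261 + (-1811 + 23558)*(-3465 + 10459)) = √(28261 + 21747*6994) = √(28261 + 152098518) = √152126779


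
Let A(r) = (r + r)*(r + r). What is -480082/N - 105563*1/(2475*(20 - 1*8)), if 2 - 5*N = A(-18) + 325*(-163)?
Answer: -25582592801/511641900 ≈ -50.001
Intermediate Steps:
A(r) = 4*r² (A(r) = (2*r)*(2*r) = 4*r²)
N = 51681/5 (N = ⅖ - (4*(-18)² + 325*(-163))/5 = ⅖ - (4*324 - 52975)/5 = ⅖ - (1296 - 52975)/5 = ⅖ - ⅕*(-51679) = ⅖ + 51679/5 = 51681/5 ≈ 10336.)
-480082/N - 105563*1/(2475*(20 - 1*8)) = -480082/51681/5 - 105563*1/(2475*(20 - 1*8)) = -480082*5/51681 - 105563*1/(2475*(20 - 8)) = -2400410/51681 - 105563/(-55*12*(-45)) = -2400410/51681 - 105563/((-660*(-45))) = -2400410/51681 - 105563/29700 = -25582592801/511641900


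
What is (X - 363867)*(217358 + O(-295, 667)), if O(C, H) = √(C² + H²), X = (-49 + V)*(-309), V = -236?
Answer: -59947771116 - 275802*√531914 ≈ -6.0149e+10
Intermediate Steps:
X = 88065 (X = (-49 - 236)*(-309) = -285*(-309) = 88065)
(X - 363867)*(217358 + O(-295, 667)) = (88065 - 363867)*(217358 + √((-295)² + 667²)) = -275802*(217358 + √(87025 + 444889)) = -275802*(217358 + √531914) = -59947771116 - 275802*√531914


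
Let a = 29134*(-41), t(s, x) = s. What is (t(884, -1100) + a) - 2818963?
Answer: -4012573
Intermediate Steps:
a = -1194494
(t(884, -1100) + a) - 2818963 = (884 - 1194494) - 2818963 = -1193610 - 2818963 = -4012573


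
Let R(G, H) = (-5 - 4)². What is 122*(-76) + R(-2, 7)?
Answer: -9191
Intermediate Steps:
R(G, H) = 81 (R(G, H) = (-9)² = 81)
122*(-76) + R(-2, 7) = 122*(-76) + 81 = -9272 + 81 = -9191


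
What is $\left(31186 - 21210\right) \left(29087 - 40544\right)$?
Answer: $-114295032$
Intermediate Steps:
$\left(31186 - 21210\right) \left(29087 - 40544\right) = \left(31186 - 21210\right) \left(-11457\right) = 9976 \left(-11457\right) = -114295032$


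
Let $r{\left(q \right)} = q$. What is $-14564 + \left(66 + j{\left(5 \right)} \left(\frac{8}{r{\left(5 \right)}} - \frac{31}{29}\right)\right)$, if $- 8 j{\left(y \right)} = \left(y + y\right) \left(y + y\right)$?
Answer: $- \frac{841269}{58} \approx -14505.0$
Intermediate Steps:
$j{\left(y \right)} = - \frac{y^{2}}{2}$ ($j{\left(y \right)} = - \frac{\left(y + y\right) \left(y + y\right)}{8} = - \frac{2 y 2 y}{8} = - \frac{4 y^{2}}{8} = - \frac{y^{2}}{2}$)
$-14564 + \left(66 + j{\left(5 \right)} \left(\frac{8}{r{\left(5 \right)}} - \frac{31}{29}\right)\right) = -14564 + \left(66 + - \frac{5^{2}}{2} \left(\frac{8}{5} - \frac{31}{29}\right)\right) = -14564 + \left(66 + \left(- \frac{1}{2}\right) 25 \left(8 \cdot \frac{1}{5} - \frac{31}{29}\right)\right) = -14564 + \left(66 - \frac{25 \left(\frac{8}{5} - \frac{31}{29}\right)}{2}\right) = -14564 + \left(66 - \frac{385}{58}\right) = -14564 + \frac{3443}{58} = - \frac{841269}{58}$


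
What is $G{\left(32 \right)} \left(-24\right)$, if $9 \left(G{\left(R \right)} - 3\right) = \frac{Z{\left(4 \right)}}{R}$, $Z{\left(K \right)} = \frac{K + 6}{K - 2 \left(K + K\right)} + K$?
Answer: $- \frac{5203}{72} \approx -72.264$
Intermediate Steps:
$Z{\left(K \right)} = K - \frac{6 + K}{3 K}$ ($Z{\left(K \right)} = \frac{6 + K}{K - 2 \cdot 2 K} + K = \frac{6 + K}{K - 4 K} + K = \frac{6 + K}{\left(-3\right) K} + K = \left(6 + K\right) \left(- \frac{1}{3 K}\right) + K = - \frac{6 + K}{3 K} + K = K - \frac{6 + K}{3 K}$)
$G{\left(R \right)} = 3 + \frac{19}{54 R}$ ($G{\left(R \right)} = 3 + \frac{\left(- \frac{1}{3} + 4 - \frac{2}{4}\right) \frac{1}{R}}{9} = 3 + \frac{\left(- \frac{1}{3} + 4 - \frac{1}{2}\right) \frac{1}{R}}{9} = 3 + \frac{\frac{19}{6} \frac{1}{R}}{9} = 3 + \frac{19}{54 R}$)
$G{\left(32 \right)} \left(-24\right) = \left(3 + \frac{19}{54 \cdot 32}\right) \left(-24\right) = \left(3 + \frac{19}{54} \cdot \frac{1}{32}\right) \left(-24\right) = \left(3 + \frac{19}{1728}\right) \left(-24\right) = \frac{5203}{1728} \left(-24\right) = - \frac{5203}{72}$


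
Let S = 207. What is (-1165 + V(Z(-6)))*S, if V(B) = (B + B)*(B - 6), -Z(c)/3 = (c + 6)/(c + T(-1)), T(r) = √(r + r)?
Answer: -241155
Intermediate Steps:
T(r) = √2*√r (T(r) = √(2*r) = √2*√r)
Z(c) = -3*(6 + c)/(c + I*√2) (Z(c) = -3*(c + 6)/(c + √2*√(-1)) = -3*(6 + c)/(c + √2*I) = -3*(6 + c)/(c + I*√2))
V(B) = 2*B*(-6 + B) (V(B) = (2*B)*(-6 + B) = 2*B*(-6 + B))
(-1165 + V(Z(-6)))*S = (-1165 + 2*(3*(-6 - 1*(-6))/(-6 + I*√2))*(-6 + 3*(-6 - 1*(-6))/(-6 + I*√2)))*207 = (-1165 + 2*(3*(-6 + 6)/(-6 + I*√2))*(-6 + 3*(-6 + 6)/(-6 + I*√2)))*207 = (-1165 + 2*(3*0/(-6 + I*√2))*(-6 + 3*0/(-6 + I*√2)))*207 = (-1165 + 2*0*(-6 + 0))*207 = (-1165 + 2*0*(-6))*207 = (-1165 + 0)*207 = -1165*207 = -241155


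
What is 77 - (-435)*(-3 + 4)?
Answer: 512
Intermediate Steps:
77 - (-435)*(-3 + 4) = 77 - (-435) = 77 - 87*(-5) = 77 + 435 = 512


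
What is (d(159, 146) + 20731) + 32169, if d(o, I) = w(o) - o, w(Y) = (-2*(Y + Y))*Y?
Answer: -48383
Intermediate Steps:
w(Y) = -4*Y² (w(Y) = (-4*Y)*Y = -4*Y²)
d(o, I) = -o - 4*o² (d(o, I) = -4*o² - o = -o - 4*o²)
(d(159, 146) + 20731) + 32169 = (159*(-1 - 4*159) + 20731) + 32169 = (159*(-1 - 636) + 20731) + 32169 = (159*(-637) + 20731) + 32169 = (-101283 + 20731) + 32169 = -80552 + 32169 = -48383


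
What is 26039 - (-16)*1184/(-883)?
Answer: 22973493/883 ≈ 26018.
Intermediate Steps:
26039 - (-16)*1184/(-883) = 26039 - (-16)*1184*(-1/883) = 26039 - (-16)*(-1184)/883 = 26039 - 1*18944/883 = 26039 - 18944/883 = 22973493/883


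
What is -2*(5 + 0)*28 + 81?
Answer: -199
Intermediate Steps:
-2*(5 + 0)*28 + 81 = -2*5*28 + 81 = -10*28 + 81 = -280 + 81 = -199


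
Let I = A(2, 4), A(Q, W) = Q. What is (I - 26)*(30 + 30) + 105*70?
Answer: 5910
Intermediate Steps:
I = 2
(I - 26)*(30 + 30) + 105*70 = (2 - 26)*(30 + 30) + 105*70 = -24*60 + 7350 = -1440 + 7350 = 5910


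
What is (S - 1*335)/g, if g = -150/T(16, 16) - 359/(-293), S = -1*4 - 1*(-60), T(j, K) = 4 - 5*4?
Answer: -653976/24847 ≈ -26.320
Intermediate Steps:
T(j, K) = -16 (T(j, K) = 4 - 20 = -16)
S = 56 (S = -4 + 60 = 56)
g = 24847/2344 (g = -150/(-16) - 359/(-293) = -150*(-1/16) - 359*(-1/293) = 75/8 + 359/293 = 24847/2344 ≈ 10.600)
(S - 1*335)/g = (56 - 1*335)/(24847/2344) = (56 - 335)*(2344/24847) = -279*2344/24847 = -653976/24847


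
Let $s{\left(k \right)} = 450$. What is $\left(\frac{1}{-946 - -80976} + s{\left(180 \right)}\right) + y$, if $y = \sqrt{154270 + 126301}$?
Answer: $\frac{36013501}{80030} + \sqrt{280571} \approx 979.69$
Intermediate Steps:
$y = \sqrt{280571} \approx 529.69$
$\left(\frac{1}{-946 - -80976} + s{\left(180 \right)}\right) + y = \left(\frac{1}{-946 - -80976} + 450\right) + \sqrt{280571} = \left(\frac{1}{-946 + 80976} + 450\right) + \sqrt{280571} = \left(\frac{1}{80030} + 450\right) + \sqrt{280571} = \frac{36013501}{80030} + \sqrt{280571}$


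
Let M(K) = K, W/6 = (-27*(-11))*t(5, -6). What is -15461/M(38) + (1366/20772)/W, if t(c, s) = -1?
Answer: -143074962863/351649188 ≈ -406.87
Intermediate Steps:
W = -1782 (W = 6*(-27*(-11)*(-1)) = 6*(297*(-1)) = 6*(-297) = -1782)
-15461/M(38) + (1366/20772)/W = -15461/38 + (1366/20772)/(-1782) = -15461*1/38 + (1366*(1/20772))*(-1/1782) = -15461/38 + (683/10386)*(-1/1782) = -15461/38 - 683/18507852 = -143074962863/351649188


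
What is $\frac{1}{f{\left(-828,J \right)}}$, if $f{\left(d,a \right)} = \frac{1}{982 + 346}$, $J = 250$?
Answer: $1328$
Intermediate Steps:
$f{\left(d,a \right)} = \frac{1}{1328}$
$\frac{1}{f{\left(-828,J \right)}} = \frac{1}{\frac{1}{1328}} = 1328$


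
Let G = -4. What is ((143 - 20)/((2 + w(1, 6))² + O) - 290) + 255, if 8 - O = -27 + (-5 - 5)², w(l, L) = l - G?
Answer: -683/16 ≈ -42.688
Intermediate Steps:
w(l, L) = 4 + l (w(l, L) = l - 1*(-4) = l + 4 = 4 + l)
O = -65 (O = 8 - (-27 + (-5 - 5)²) = 8 - (-27 + (-10)²) = 8 - (-27 + 100) = 8 - 1*73 = 8 - 73 = -65)
((143 - 20)/((2 + w(1, 6))² + O) - 290) + 255 = ((143 - 20)/((2 + (4 + 1))² - 65) - 290) + 255 = (123/((2 + 5)² - 65) - 290) + 255 = (123/(7² - 65) - 290) + 255 = (123/(49 - 65) - 290) + 255 = (123/(-16) - 290) + 255 = (123*(-1/16) - 290) + 255 = (-123/16 - 290) + 255 = -4763/16 + 255 = -683/16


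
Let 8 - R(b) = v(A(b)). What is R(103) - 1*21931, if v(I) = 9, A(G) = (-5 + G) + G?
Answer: -21932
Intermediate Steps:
A(G) = -5 + 2*G
R(b) = -1 (R(b) = 8 - 1*9 = 8 - 9 = -1)
R(103) - 1*21931 = -1 - 1*21931 = -1 - 21931 = -21932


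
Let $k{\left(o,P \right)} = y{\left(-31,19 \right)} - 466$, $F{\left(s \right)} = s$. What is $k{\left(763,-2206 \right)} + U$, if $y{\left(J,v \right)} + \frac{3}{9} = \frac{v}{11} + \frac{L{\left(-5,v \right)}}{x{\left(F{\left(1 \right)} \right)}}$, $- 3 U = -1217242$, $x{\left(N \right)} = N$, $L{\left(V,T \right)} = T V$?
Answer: $\frac{4457065}{11} \approx 4.0519 \cdot 10^{5}$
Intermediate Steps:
$U = \frac{1217242}{3}$ ($U = \left(- \frac{1}{3}\right) \left(-1217242\right) = \frac{1217242}{3} \approx 4.0575 \cdot 10^{5}$)
$y{\left(J,v \right)} = - \frac{1}{3} - \frac{54 v}{11}$ ($y{\left(J,v \right)} = - \frac{1}{3} + \left(\frac{v}{11} + \frac{v \left(-5\right)}{1}\right) = - \frac{1}{3} + \left(v \frac{1}{11} + - 5 v 1\right) = - \frac{1}{3} + \left(\frac{v}{11} - 5 v\right) = - \frac{1}{3} - \frac{54 v}{11}$)
$k{\left(o,P \right)} = - \frac{18467}{33}$ ($k{\left(o,P \right)} = \left(- \frac{1}{3} - \frac{1026}{11}\right) - 466 = - \frac{3089}{33} - 466 = - \frac{18467}{33}$)
$k{\left(763,-2206 \right)} + U = - \frac{18467}{33} + \frac{1217242}{3} = \frac{4457065}{11}$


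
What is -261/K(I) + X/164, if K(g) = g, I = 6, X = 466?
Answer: -1667/41 ≈ -40.659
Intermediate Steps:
-261/K(I) + X/164 = -261/6 + 466/164 = -261*1/6 + 466*(1/164) = -87/2 + 233/82 = -1667/41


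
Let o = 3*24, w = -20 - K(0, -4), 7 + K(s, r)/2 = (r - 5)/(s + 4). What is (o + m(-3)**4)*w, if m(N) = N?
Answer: -459/2 ≈ -229.50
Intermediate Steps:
K(s, r) = -14 + 2*(-5 + r)/(4 + s) (K(s, r) = -14 + 2*((r - 5)/(s + 4)) = -14 + 2*((-5 + r)/(4 + s)) = -14 + 2*(-5 + r)/(4 + s))
w = -3/2 (w = -20 - 2*(-33 - 4 - 7*0)/(4 + 0) = -20 - 2*(-33 - 4 + 0)/4 = -20 - 2*(-37)/4 = -20 - 1*(-37/2) = -20 + 37/2 = -3/2 ≈ -1.5000)
o = 72
(o + m(-3)**4)*w = (72 + (-3)**4)*(-3/2) = (72 + 81)*(-3/2) = 153*(-3/2) = -459/2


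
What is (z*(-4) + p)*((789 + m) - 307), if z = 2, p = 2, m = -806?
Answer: 1944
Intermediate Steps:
(z*(-4) + p)*((789 + m) - 307) = (2*(-4) + 2)*((789 - 806) - 307) = (-8 + 2)*(-17 - 307) = -6*(-324) = 1944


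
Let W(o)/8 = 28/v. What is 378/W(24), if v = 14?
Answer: 189/8 ≈ 23.625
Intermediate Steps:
W(o) = 16 (W(o) = 8*(28/14) = 8*(28*(1/14)) = 8*2 = 16)
378/W(24) = 378/16 = 378*(1/16) = 189/8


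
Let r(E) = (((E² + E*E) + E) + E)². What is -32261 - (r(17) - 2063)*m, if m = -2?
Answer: 712701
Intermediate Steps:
r(E) = (2*E + 2*E²)² (r(E) = (((E² + E²) + E) + E)² = ((2*E² + E) + E)² = ((E + 2*E²) + E)² = (2*E + 2*E²)²)
-32261 - (r(17) - 2063)*m = -32261 - (4*17²*(1 + 17)² - 2063)*(-2) = -32261 - (4*289*18² - 2063)*(-2) = -32261 - (4*289*324 - 2063)*(-2) = -32261 - (374544 - 2063)*(-2) = -32261 - 372481*(-2) = -32261 - 1*(-744962) = -32261 + 744962 = 712701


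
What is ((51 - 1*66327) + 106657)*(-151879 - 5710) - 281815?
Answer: -6363883224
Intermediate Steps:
((51 - 1*66327) + 106657)*(-151879 - 5710) - 281815 = ((51 - 66327) + 106657)*(-157589) - 281815 = (-66276 + 106657)*(-157589) - 281815 = 40381*(-157589) - 281815 = -6363601409 - 281815 = -6363883224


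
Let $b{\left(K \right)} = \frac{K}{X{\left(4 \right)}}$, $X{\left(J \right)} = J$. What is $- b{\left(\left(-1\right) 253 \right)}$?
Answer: $\frac{253}{4} \approx 63.25$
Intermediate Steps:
$b{\left(K \right)} = \frac{K}{4}$
$- b{\left(\left(-1\right) 253 \right)} = - \frac{\left(-1\right) 253}{4} = - \frac{-253}{4} = \left(-1\right) \left(- \frac{253}{4}\right) = \frac{253}{4}$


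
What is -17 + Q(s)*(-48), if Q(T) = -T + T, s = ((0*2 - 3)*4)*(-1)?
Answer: -17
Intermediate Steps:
s = 12 (s = ((0 - 3)*4)*(-1) = -3*4*(-1) = -12*(-1) = 12)
Q(T) = 0
-17 + Q(s)*(-48) = -17 + 0*(-48) = -17 + 0 = -17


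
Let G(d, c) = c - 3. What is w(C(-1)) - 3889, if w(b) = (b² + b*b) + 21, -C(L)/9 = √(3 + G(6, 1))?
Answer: -3706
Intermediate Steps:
G(d, c) = -3 + c
C(L) = -9 (C(L) = -9*√(3 + (-3 + 1)) = -9*√(3 - 2) = -9*√1 = -9*1 = -9)
w(b) = 21 + 2*b² (w(b) = (b² + b²) + 21 = 2*b² + 21 = 21 + 2*b²)
w(C(-1)) - 3889 = (21 + 2*(-9)²) - 3889 = (21 + 2*81) - 3889 = (21 + 162) - 3889 = 183 - 3889 = -3706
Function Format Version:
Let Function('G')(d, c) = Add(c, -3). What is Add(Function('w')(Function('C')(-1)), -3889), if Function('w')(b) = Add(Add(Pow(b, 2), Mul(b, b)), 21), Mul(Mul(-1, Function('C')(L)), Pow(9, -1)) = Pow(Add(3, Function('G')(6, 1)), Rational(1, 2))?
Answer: -3706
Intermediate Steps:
Function('G')(d, c) = Add(-3, c)
Function('C')(L) = -9 (Function('C')(L) = Mul(-9, Pow(Add(3, Add(-3, 1)), Rational(1, 2))) = Mul(-9, Pow(Add(3, -2), Rational(1, 2))) = Mul(-9, Pow(1, Rational(1, 2))) = Mul(-9, 1) = -9)
Function('w')(b) = Add(21, Mul(2, Pow(b, 2))) (Function('w')(b) = Add(Add(Pow(b, 2), Pow(b, 2)), 21) = Add(Mul(2, Pow(b, 2)), 21) = Add(21, Mul(2, Pow(b, 2))))
Add(Function('w')(Function('C')(-1)), -3889) = Add(Add(21, Mul(2, Pow(-9, 2))), -3889) = Add(Add(21, Mul(2, 81)), -3889) = Add(Add(21, 162), -3889) = Add(183, -3889) = -3706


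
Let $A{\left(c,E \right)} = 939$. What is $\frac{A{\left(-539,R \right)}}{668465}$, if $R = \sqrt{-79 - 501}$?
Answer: $\frac{939}{668465} \approx 0.0014047$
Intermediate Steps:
$R = 2 i \sqrt{145}$ ($R = \sqrt{-580} = 2 i \sqrt{145} \approx 24.083 i$)
$\frac{A{\left(-539,R \right)}}{668465} = \frac{939}{668465}$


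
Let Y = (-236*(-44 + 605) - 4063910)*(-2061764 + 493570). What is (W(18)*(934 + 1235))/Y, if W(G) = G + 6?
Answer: 13014/1645155472841 ≈ 7.9105e-9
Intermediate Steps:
W(G) = 6 + G
Y = 6580621891364 (Y = (-236*561 - 4063910)*(-1568194) = (-132396 - 4063910)*(-1568194) = -4196306*(-1568194) = 6580621891364)
(W(18)*(934 + 1235))/Y = ((6 + 18)*(934 + 1235))/6580621891364 = (24*2169)*(1/6580621891364) = 52056*(1/6580621891364) = 13014/1645155472841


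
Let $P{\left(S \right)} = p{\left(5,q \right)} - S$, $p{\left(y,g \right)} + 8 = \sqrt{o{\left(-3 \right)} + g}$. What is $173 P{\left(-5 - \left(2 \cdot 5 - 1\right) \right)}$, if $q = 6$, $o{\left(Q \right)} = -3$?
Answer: $1038 + 173 \sqrt{3} \approx 1337.6$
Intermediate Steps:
$p{\left(y,g \right)} = -8 + \sqrt{-3 + g}$
$P{\left(S \right)} = -8 + \sqrt{3} - S$ ($P{\left(S \right)} = \left(-8 + \sqrt{-3 + 6}\right) - S = \left(-8 + \sqrt{3}\right) - S = -8 + \sqrt{3} - S$)
$173 P{\left(-5 - \left(2 \cdot 5 - 1\right) \right)} = 173 \left(-8 + \sqrt{3} - \left(-5 - \left(2 \cdot 5 - 1\right)\right)\right) = 173 \left(-8 + \sqrt{3} - \left(-5 - \left(10 - 1\right)\right)\right) = 173 \left(-8 + \sqrt{3} - \left(-5 - 9\right)\right) = 173 \left(-8 + \sqrt{3} - -14\right) = 173 \left(-8 + \sqrt{3} + 14\right) = 173 \left(6 + \sqrt{3}\right) = 1038 + 173 \sqrt{3}$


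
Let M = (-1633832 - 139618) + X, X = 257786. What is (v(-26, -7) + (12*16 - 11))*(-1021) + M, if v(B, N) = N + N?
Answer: -1686171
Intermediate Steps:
v(B, N) = 2*N
M = -1515664 (M = (-1633832 - 139618) + 257786 = -1773450 + 257786 = -1515664)
(v(-26, -7) + (12*16 - 11))*(-1021) + M = (2*(-7) + (12*16 - 11))*(-1021) - 1515664 = (-14 + (192 - 11))*(-1021) - 1515664 = (-14 + 181)*(-1021) - 1515664 = 167*(-1021) - 1515664 = -170507 - 1515664 = -1686171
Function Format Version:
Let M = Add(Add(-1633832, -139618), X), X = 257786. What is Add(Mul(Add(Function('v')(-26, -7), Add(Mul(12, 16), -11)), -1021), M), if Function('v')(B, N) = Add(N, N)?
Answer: -1686171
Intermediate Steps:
Function('v')(B, N) = Mul(2, N)
M = -1515664 (M = Add(Add(-1633832, -139618), 257786) = Add(-1773450, 257786) = -1515664)
Add(Mul(Add(Function('v')(-26, -7), Add(Mul(12, 16), -11)), -1021), M) = Add(Mul(Add(Mul(2, -7), Add(Mul(12, 16), -11)), -1021), -1515664) = Add(Mul(Add(-14, Add(192, -11)), -1021), -1515664) = Add(Mul(Add(-14, 181), -1021), -1515664) = Add(Mul(167, -1021), -1515664) = Add(-170507, -1515664) = -1686171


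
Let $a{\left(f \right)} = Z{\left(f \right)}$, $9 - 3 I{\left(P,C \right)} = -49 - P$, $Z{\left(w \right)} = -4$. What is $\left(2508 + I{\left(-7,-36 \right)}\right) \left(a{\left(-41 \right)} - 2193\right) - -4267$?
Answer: $-5543158$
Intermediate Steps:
$I{\left(P,C \right)} = \frac{58}{3} + \frac{P}{3}$ ($I{\left(P,C \right)} = 3 - \frac{-49 - P}{3} = 3 + \left(\frac{49}{3} + \frac{P}{3}\right) = \frac{58}{3} + \frac{P}{3}$)
$a{\left(f \right)} = -4$
$\left(2508 + I{\left(-7,-36 \right)}\right) \left(a{\left(-41 \right)} - 2193\right) - -4267 = \left(2508 + \left(\frac{58}{3} + \frac{1}{3} \left(-7\right)\right)\right) \left(-4 - 2193\right) - -4267 = \left(2508 + \left(\frac{58}{3} - \frac{7}{3}\right)\right) \left(-2197\right) + 4267 = \left(2508 + 17\right) \left(-2197\right) + 4267 = 2525 \left(-2197\right) + 4267 = -5547425 + 4267 = -5543158$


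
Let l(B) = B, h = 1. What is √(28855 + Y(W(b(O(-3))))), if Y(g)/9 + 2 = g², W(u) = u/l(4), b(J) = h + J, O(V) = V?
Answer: √115357/2 ≈ 169.82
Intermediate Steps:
b(J) = 1 + J
W(u) = u/4
Y(g) = -18 + 9*g²
√(28855 + Y(W(b(O(-3))))) = √(28855 + (-18 + 9*((1 - 3)/4)²)) = √(28855 + (-18 + 9*((¼)*(-2))²)) = √(28855 + (-18 + 9*(-½)²)) = √(28855 + (-18 + 9*(¼))) = √(28855 + (-18 + 9/4)) = √(28855 - 63/4) = √(115357/4) = √115357/2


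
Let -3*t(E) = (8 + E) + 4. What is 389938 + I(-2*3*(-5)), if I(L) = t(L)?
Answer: 389924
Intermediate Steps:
t(E) = -4 - E/3 (t(E) = -((8 + E) + 4)/3 = -(12 + E)/3 = -4 - E/3)
I(L) = -4 - L/3
389938 + I(-2*3*(-5)) = 389938 + (-4 - (-2*3)*(-5)/3) = 389938 + (-4 - (-2)*(-5)) = 389938 + (-4 - ⅓*30) = 389938 + (-4 - 10) = 389938 - 14 = 389924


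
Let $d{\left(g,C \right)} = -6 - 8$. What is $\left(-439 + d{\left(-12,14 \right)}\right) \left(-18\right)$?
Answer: $8154$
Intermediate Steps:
$d{\left(g,C \right)} = -14$
$\left(-439 + d{\left(-12,14 \right)}\right) \left(-18\right) = \left(-439 - 14\right) \left(-18\right) = \left(-453\right) \left(-18\right) = 8154$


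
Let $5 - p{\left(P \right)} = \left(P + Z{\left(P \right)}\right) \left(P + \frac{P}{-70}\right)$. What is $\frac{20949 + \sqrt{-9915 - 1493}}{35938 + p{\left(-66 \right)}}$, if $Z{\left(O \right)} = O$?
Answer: $\frac{244405}{319147} + \frac{140 i \sqrt{713}}{957441} \approx 0.76581 + 0.0039045 i$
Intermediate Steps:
$p{\left(P \right)} = 5 - \frac{69 P^{2}}{35}$ ($p{\left(P \right)} = 5 - \left(P + P\right) \left(P + \frac{P}{-70}\right) = 5 - 2 P \left(P + P \left(- \frac{1}{70}\right)\right) = 5 - 2 P \left(P - \frac{P}{70}\right) = 5 - 2 P \frac{69 P}{70} = 5 - \frac{69 P^{2}}{35}$)
$\frac{20949 + \sqrt{-9915 - 1493}}{35938 + p{\left(-66 \right)}} = \frac{20949 + \sqrt{-9915 - 1493}}{35938 + \left(5 - \frac{69 \left(-66\right)^{2}}{35}\right)} = \frac{20949 + \sqrt{-11408}}{35938 + \left(5 - \frac{300564}{35}\right)} = \frac{20949 + 4 i \sqrt{713}}{35938 + \left(5 - \frac{300564}{35}\right)} = \frac{20949 + 4 i \sqrt{713}}{35938 - \frac{300389}{35}} = \frac{20949 + 4 i \sqrt{713}}{\frac{957441}{35}} = \left(20949 + 4 i \sqrt{713}\right) \frac{35}{957441} = \frac{244405}{319147} + \frac{140 i \sqrt{713}}{957441}$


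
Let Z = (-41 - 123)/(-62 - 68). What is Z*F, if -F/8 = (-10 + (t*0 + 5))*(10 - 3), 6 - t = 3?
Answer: 4592/13 ≈ 353.23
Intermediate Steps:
t = 3 (t = 6 - 1*3 = 6 - 3 = 3)
Z = 82/65 (Z = -164/(-130) = -164*(-1/130) = 82/65 ≈ 1.2615)
F = 280 (F = -8*(-10 + (3*0 + 5))*(10 - 3) = -8*(-10 + (0 + 5))*7 = -8*(-10 + 5)*7 = -(-40)*7 = -8*(-35) = 280)
Z*F = (82/65)*280 = 4592/13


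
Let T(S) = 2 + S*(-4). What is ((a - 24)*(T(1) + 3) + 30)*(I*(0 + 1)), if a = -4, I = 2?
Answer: 4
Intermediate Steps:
T(S) = 2 - 4*S
((a - 24)*(T(1) + 3) + 30)*(I*(0 + 1)) = ((-4 - 24)*((2 - 4*1) + 3) + 30)*(2*(0 + 1)) = (-28*((2 - 4) + 3) + 30)*(2*1) = (-28*(-2 + 3) + 30)*2 = (-28*1 + 30)*2 = (-28 + 30)*2 = 2*2 = 4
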